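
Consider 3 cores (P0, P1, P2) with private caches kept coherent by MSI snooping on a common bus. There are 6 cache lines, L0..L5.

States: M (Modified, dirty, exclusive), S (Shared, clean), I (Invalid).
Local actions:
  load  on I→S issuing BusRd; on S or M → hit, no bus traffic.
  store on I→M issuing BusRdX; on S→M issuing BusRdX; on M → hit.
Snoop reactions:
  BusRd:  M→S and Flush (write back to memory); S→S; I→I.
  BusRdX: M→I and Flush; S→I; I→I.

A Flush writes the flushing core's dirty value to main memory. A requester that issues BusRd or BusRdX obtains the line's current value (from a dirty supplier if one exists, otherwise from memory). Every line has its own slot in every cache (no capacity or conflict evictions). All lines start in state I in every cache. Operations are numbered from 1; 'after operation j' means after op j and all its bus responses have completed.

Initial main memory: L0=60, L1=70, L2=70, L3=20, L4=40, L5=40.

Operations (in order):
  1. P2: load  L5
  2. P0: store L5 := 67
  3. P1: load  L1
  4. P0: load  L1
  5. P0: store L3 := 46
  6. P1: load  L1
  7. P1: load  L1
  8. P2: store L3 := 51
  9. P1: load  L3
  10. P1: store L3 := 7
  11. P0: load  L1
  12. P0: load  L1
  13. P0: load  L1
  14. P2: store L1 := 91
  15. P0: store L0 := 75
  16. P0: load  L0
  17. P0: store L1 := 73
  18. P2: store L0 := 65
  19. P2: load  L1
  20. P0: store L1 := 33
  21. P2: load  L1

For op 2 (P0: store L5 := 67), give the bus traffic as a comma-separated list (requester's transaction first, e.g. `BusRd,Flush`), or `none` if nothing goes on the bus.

1. P2: load  L5  bus=[BusRd]  L5: P0=I P1=I P2=S  mem[L5]=40
2. P0: store L5 := 67  bus=[BusRdX]  L5: P0=M P1=I P2=I  mem[L5]=40
3. P1: load  L1  bus=[BusRd]  L1: P0=I P1=S P2=I  mem[L1]=70
4. P0: load  L1  bus=[BusRd]  L1: P0=S P1=S P2=I  mem[L1]=70
5. P0: store L3 := 46  bus=[BusRdX]  L3: P0=M P1=I P2=I  mem[L3]=20
6. P1: load  L1  bus=[-]  L1: P0=S P1=S P2=I  mem[L1]=70
7. P1: load  L1  bus=[-]  L1: P0=S P1=S P2=I  mem[L1]=70
8. P2: store L3 := 51  bus=[BusRdX,Flush]  L3: P0=I P1=I P2=M  mem[L3]=46
9. P1: load  L3  bus=[BusRd,Flush]  L3: P0=I P1=S P2=S  mem[L3]=51
10. P1: store L3 := 7  bus=[BusRdX]  L3: P0=I P1=M P2=I  mem[L3]=51
11. P0: load  L1  bus=[-]  L1: P0=S P1=S P2=I  mem[L1]=70
12. P0: load  L1  bus=[-]  L1: P0=S P1=S P2=I  mem[L1]=70
13. P0: load  L1  bus=[-]  L1: P0=S P1=S P2=I  mem[L1]=70
14. P2: store L1 := 91  bus=[BusRdX]  L1: P0=I P1=I P2=M  mem[L1]=70
15. P0: store L0 := 75  bus=[BusRdX]  L0: P0=M P1=I P2=I  mem[L0]=60
16. P0: load  L0  bus=[-]  L0: P0=M P1=I P2=I  mem[L0]=60
17. P0: store L1 := 73  bus=[BusRdX,Flush]  L1: P0=M P1=I P2=I  mem[L1]=91
18. P2: store L0 := 65  bus=[BusRdX,Flush]  L0: P0=I P1=I P2=M  mem[L0]=75
19. P2: load  L1  bus=[BusRd,Flush]  L1: P0=S P1=I P2=S  mem[L1]=73
20. P0: store L1 := 33  bus=[BusRdX]  L1: P0=M P1=I P2=I  mem[L1]=73
21. P2: load  L1  bus=[BusRd,Flush]  L1: P0=S P1=I P2=S  mem[L1]=33

bus = BusRdX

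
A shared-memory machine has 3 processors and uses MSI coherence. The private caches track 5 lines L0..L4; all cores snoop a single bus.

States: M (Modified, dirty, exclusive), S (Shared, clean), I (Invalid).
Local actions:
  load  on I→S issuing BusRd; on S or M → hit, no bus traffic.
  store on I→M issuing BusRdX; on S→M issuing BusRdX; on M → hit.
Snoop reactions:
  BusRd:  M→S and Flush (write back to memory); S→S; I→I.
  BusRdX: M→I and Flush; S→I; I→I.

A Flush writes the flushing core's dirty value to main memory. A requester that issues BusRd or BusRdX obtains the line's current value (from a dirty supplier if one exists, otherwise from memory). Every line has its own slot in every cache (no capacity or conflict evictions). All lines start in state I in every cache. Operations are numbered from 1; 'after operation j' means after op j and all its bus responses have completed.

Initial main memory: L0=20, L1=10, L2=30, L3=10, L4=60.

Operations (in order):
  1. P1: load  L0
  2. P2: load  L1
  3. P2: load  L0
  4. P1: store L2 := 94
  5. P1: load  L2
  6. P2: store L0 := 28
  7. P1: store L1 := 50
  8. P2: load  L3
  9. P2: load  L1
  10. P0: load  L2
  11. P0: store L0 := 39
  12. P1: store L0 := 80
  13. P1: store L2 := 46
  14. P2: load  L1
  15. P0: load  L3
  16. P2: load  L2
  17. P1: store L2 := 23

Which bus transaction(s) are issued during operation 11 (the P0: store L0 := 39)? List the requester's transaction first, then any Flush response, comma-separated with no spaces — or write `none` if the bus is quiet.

step 1: P1: load  L0  ⟶  ISI  (L0)  txn=BusRd  M[L0]=20
step 2: P2: load  L1  ⟶  IIS  (L1)  txn=BusRd  M[L1]=10
step 3: P2: load  L0  ⟶  ISS  (L0)  txn=BusRd  M[L0]=20
step 4: P1: store L2 := 94  ⟶  IMI  (L2)  txn=BusRdX  M[L2]=30
step 5: P1: load  L2  ⟶  IMI  (L2)  txn=∅  M[L2]=30
step 6: P2: store L0 := 28  ⟶  IIM  (L0)  txn=BusRdX  M[L0]=20
step 7: P1: store L1 := 50  ⟶  IMI  (L1)  txn=BusRdX  M[L1]=10
step 8: P2: load  L3  ⟶  IIS  (L3)  txn=BusRd  M[L3]=10
step 9: P2: load  L1  ⟶  ISS  (L1)  txn=BusRd+Flush  M[L1]=50
step 10: P0: load  L2  ⟶  SSI  (L2)  txn=BusRd+Flush  M[L2]=94
step 11: P0: store L0 := 39  ⟶  MII  (L0)  txn=BusRdX+Flush  M[L0]=28
step 12: P1: store L0 := 80  ⟶  IMI  (L0)  txn=BusRdX+Flush  M[L0]=39
step 13: P1: store L2 := 46  ⟶  IMI  (L2)  txn=BusRdX  M[L2]=94
step 14: P2: load  L1  ⟶  ISS  (L1)  txn=∅  M[L1]=50
step 15: P0: load  L3  ⟶  SIS  (L3)  txn=BusRd  M[L3]=10
step 16: P2: load  L2  ⟶  ISS  (L2)  txn=BusRd+Flush  M[L2]=46
step 17: P1: store L2 := 23  ⟶  IMI  (L2)  txn=BusRdX  M[L2]=46

bus = BusRdX,Flush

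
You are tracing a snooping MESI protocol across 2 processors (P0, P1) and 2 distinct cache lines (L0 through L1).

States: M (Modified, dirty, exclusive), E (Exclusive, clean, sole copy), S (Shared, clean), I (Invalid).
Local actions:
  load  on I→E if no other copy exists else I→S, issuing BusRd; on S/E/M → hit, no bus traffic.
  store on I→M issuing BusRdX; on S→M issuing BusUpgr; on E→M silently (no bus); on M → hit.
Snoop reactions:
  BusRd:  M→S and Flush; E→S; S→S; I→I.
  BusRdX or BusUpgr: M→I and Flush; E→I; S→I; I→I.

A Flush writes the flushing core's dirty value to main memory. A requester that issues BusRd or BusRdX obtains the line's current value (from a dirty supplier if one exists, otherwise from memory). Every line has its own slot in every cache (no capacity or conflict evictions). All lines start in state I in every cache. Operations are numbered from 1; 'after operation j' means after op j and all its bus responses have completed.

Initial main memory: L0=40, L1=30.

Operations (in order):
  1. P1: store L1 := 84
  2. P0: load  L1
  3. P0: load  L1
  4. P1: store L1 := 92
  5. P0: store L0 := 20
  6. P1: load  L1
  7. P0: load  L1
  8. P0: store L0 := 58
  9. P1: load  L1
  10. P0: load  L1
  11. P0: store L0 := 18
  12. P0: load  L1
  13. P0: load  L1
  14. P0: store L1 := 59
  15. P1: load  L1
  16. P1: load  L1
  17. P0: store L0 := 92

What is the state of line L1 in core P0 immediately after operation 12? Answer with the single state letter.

step 1: P1: store L1 := 84  ⟶  IM  (L1)  txn=BusRdX  M[L1]=30
step 2: P0: load  L1  ⟶  SS  (L1)  txn=BusRd+Flush  M[L1]=84
step 3: P0: load  L1  ⟶  SS  (L1)  txn=∅  M[L1]=84
step 4: P1: store L1 := 92  ⟶  IM  (L1)  txn=BusUpgr  M[L1]=84
step 5: P0: store L0 := 20  ⟶  MI  (L0)  txn=BusRdX  M[L0]=40
step 6: P1: load  L1  ⟶  IM  (L1)  txn=∅  M[L1]=84
step 7: P0: load  L1  ⟶  SS  (L1)  txn=BusRd+Flush  M[L1]=92
step 8: P0: store L0 := 58  ⟶  MI  (L0)  txn=∅  M[L0]=40
step 9: P1: load  L1  ⟶  SS  (L1)  txn=∅  M[L1]=92
step 10: P0: load  L1  ⟶  SS  (L1)  txn=∅  M[L1]=92
step 11: P0: store L0 := 18  ⟶  MI  (L0)  txn=∅  M[L0]=40
step 12: P0: load  L1  ⟶  SS  (L1)  txn=∅  M[L1]=92
step 13: P0: load  L1  ⟶  SS  (L1)  txn=∅  M[L1]=92
step 14: P0: store L1 := 59  ⟶  MI  (L1)  txn=BusUpgr  M[L1]=92
step 15: P1: load  L1  ⟶  SS  (L1)  txn=BusRd+Flush  M[L1]=59
step 16: P1: load  L1  ⟶  SS  (L1)  txn=∅  M[L1]=59
step 17: P0: store L0 := 92  ⟶  MI  (L0)  txn=∅  M[L0]=40

state = S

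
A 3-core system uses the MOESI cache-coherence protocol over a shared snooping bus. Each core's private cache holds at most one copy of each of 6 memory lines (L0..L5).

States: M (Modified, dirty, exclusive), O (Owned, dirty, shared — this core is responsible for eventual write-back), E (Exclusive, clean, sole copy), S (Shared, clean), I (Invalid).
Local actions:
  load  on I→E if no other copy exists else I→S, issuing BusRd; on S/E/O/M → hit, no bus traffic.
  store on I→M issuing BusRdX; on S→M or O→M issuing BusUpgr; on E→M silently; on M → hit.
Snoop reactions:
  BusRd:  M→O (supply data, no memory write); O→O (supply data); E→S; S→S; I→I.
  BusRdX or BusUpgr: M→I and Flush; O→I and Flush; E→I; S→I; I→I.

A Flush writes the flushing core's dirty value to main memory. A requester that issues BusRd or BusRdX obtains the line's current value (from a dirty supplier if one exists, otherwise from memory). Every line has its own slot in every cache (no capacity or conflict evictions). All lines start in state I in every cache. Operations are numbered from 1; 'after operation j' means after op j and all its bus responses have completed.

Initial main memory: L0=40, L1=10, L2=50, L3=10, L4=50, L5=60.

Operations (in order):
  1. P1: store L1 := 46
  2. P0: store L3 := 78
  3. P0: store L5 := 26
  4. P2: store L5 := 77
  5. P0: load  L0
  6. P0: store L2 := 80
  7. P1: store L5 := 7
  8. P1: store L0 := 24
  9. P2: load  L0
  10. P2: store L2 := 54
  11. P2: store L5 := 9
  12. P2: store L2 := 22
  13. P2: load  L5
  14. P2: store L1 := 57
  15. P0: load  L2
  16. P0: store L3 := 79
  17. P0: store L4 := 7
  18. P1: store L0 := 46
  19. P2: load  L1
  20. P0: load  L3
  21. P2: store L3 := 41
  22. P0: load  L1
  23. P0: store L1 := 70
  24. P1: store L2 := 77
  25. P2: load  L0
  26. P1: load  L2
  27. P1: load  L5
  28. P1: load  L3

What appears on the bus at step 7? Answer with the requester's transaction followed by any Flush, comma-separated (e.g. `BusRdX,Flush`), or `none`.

step 1: P1: store L1 := 46  ⟶  IMI  (L1)  txn=BusRdX  M[L1]=10
step 2: P0: store L3 := 78  ⟶  MII  (L3)  txn=BusRdX  M[L3]=10
step 3: P0: store L5 := 26  ⟶  MII  (L5)  txn=BusRdX  M[L5]=60
step 4: P2: store L5 := 77  ⟶  IIM  (L5)  txn=BusRdX+Flush  M[L5]=26
step 5: P0: load  L0  ⟶  EII  (L0)  txn=BusRd  M[L0]=40
step 6: P0: store L2 := 80  ⟶  MII  (L2)  txn=BusRdX  M[L2]=50
step 7: P1: store L5 := 7  ⟶  IMI  (L5)  txn=BusRdX+Flush  M[L5]=77
step 8: P1: store L0 := 24  ⟶  IMI  (L0)  txn=BusRdX  M[L0]=40
step 9: P2: load  L0  ⟶  IOS  (L0)  txn=BusRd  M[L0]=40
step 10: P2: store L2 := 54  ⟶  IIM  (L2)  txn=BusRdX+Flush  M[L2]=80
step 11: P2: store L5 := 9  ⟶  IIM  (L5)  txn=BusRdX+Flush  M[L5]=7
step 12: P2: store L2 := 22  ⟶  IIM  (L2)  txn=∅  M[L2]=80
step 13: P2: load  L5  ⟶  IIM  (L5)  txn=∅  M[L5]=7
step 14: P2: store L1 := 57  ⟶  IIM  (L1)  txn=BusRdX+Flush  M[L1]=46
step 15: P0: load  L2  ⟶  SIO  (L2)  txn=BusRd  M[L2]=80
step 16: P0: store L3 := 79  ⟶  MII  (L3)  txn=∅  M[L3]=10
step 17: P0: store L4 := 7  ⟶  MII  (L4)  txn=BusRdX  M[L4]=50
step 18: P1: store L0 := 46  ⟶  IMI  (L0)  txn=BusUpgr  M[L0]=40
step 19: P2: load  L1  ⟶  IIM  (L1)  txn=∅  M[L1]=46
step 20: P0: load  L3  ⟶  MII  (L3)  txn=∅  M[L3]=10
step 21: P2: store L3 := 41  ⟶  IIM  (L3)  txn=BusRdX+Flush  M[L3]=79
step 22: P0: load  L1  ⟶  SIO  (L1)  txn=BusRd  M[L1]=46
step 23: P0: store L1 := 70  ⟶  MII  (L1)  txn=BusUpgr+Flush  M[L1]=57
step 24: P1: store L2 := 77  ⟶  IMI  (L2)  txn=BusRdX+Flush  M[L2]=22
step 25: P2: load  L0  ⟶  IOS  (L0)  txn=BusRd  M[L0]=40
step 26: P1: load  L2  ⟶  IMI  (L2)  txn=∅  M[L2]=22
step 27: P1: load  L5  ⟶  ISO  (L5)  txn=BusRd  M[L5]=7
step 28: P1: load  L3  ⟶  ISO  (L3)  txn=BusRd  M[L3]=79

bus = BusRdX,Flush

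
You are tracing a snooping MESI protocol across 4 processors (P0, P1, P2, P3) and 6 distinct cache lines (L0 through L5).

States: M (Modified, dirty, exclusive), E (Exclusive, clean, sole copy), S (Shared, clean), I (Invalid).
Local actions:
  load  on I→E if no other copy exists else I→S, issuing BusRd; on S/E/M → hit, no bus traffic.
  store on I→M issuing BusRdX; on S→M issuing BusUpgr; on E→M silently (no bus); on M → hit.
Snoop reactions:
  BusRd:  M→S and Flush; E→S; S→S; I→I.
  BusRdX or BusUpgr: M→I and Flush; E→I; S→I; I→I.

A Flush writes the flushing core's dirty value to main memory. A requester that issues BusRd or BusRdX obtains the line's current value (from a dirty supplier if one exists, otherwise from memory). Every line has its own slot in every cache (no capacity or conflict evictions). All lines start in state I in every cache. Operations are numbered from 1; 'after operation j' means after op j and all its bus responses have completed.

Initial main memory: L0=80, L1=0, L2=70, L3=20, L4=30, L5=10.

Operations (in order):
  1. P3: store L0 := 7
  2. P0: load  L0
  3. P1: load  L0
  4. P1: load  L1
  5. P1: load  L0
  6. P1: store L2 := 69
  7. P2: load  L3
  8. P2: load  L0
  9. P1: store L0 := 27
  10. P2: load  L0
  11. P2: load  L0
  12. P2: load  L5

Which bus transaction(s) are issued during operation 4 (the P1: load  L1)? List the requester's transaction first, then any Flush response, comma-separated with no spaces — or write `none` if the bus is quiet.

step 1: P3: store L0 := 7  ⟶  IIIM  (L0)  txn=BusRdX  M[L0]=80
step 2: P0: load  L0  ⟶  SIIS  (L0)  txn=BusRd+Flush  M[L0]=7
step 3: P1: load  L0  ⟶  SSIS  (L0)  txn=BusRd  M[L0]=7
step 4: P1: load  L1  ⟶  IEII  (L1)  txn=BusRd  M[L1]=0
step 5: P1: load  L0  ⟶  SSIS  (L0)  txn=∅  M[L0]=7
step 6: P1: store L2 := 69  ⟶  IMII  (L2)  txn=BusRdX  M[L2]=70
step 7: P2: load  L3  ⟶  IIEI  (L3)  txn=BusRd  M[L3]=20
step 8: P2: load  L0  ⟶  SSSS  (L0)  txn=BusRd  M[L0]=7
step 9: P1: store L0 := 27  ⟶  IMII  (L0)  txn=BusUpgr  M[L0]=7
step 10: P2: load  L0  ⟶  ISSI  (L0)  txn=BusRd+Flush  M[L0]=27
step 11: P2: load  L0  ⟶  ISSI  (L0)  txn=∅  M[L0]=27
step 12: P2: load  L5  ⟶  IIEI  (L5)  txn=BusRd  M[L5]=10

bus = BusRd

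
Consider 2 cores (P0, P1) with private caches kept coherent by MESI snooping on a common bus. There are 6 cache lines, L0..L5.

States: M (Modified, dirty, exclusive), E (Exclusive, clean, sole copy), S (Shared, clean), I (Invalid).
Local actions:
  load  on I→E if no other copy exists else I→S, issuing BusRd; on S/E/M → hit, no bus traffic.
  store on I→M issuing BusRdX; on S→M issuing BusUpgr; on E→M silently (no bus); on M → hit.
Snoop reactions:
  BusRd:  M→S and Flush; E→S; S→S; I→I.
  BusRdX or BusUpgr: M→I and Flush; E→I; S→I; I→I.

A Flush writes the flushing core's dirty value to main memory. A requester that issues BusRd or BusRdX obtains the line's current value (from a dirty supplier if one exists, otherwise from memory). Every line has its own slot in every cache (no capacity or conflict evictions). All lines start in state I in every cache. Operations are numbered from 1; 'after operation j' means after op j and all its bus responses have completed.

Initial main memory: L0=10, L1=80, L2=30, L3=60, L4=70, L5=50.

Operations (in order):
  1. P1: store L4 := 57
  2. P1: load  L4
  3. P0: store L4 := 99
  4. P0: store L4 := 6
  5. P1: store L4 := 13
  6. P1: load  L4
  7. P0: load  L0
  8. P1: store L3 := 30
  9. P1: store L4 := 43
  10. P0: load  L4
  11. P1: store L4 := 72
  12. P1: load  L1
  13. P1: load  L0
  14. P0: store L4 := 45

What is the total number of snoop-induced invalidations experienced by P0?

  op1 P1: store L4 := 57 → I/M on L4; bus BusRdX; mem=70
  op2 P1: load  L4 → I/M on L4; bus (none); mem=70
  op3 P0: store L4 := 99 → M/I on L4; bus BusRdX Flush; mem=57
  op4 P0: store L4 := 6 → M/I on L4; bus (none); mem=57
  op5 P1: store L4 := 13 → I/M on L4; bus BusRdX Flush; mem=6
  op6 P1: load  L4 → I/M on L4; bus (none); mem=6
  op7 P0: load  L0 → E/I on L0; bus BusRd; mem=10
  op8 P1: store L3 := 30 → I/M on L3; bus BusRdX; mem=60
  op9 P1: store L4 := 43 → I/M on L4; bus (none); mem=6
  op10 P0: load  L4 → S/S on L4; bus BusRd Flush; mem=43
  op11 P1: store L4 := 72 → I/M on L4; bus BusUpgr; mem=43
  op12 P1: load  L1 → I/E on L1; bus BusRd; mem=80
  op13 P1: load  L0 → S/S on L0; bus BusRd; mem=10
  op14 P0: store L4 := 45 → M/I on L4; bus BusRdX Flush; mem=72

invalidations = 2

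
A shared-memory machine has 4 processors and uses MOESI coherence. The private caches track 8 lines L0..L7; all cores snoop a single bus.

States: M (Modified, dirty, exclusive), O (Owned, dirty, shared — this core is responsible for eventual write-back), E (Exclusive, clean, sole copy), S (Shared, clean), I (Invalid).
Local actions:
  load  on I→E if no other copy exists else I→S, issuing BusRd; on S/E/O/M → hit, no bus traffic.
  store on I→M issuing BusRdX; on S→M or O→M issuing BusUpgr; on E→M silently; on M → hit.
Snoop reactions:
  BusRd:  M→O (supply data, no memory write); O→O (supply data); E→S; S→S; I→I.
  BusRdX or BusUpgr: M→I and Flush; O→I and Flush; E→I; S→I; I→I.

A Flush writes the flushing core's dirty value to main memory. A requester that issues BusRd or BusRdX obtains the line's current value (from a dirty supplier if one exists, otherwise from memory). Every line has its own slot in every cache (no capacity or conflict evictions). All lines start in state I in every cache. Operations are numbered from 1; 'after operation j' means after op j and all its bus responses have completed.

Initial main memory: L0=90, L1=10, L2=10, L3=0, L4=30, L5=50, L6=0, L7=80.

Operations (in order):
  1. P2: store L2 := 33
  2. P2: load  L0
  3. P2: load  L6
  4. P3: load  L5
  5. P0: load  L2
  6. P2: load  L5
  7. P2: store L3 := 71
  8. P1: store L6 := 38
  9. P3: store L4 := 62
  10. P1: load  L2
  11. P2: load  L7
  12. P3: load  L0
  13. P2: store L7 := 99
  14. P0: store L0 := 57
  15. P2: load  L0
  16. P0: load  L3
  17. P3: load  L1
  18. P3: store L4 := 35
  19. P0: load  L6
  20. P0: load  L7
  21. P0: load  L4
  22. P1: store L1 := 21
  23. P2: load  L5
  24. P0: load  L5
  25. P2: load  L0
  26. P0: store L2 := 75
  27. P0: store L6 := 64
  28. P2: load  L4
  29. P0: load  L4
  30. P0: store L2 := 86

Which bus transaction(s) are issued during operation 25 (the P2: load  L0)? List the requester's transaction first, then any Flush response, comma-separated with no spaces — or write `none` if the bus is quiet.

  op1 P2: store L2 := 33 → I/I/M/I on L2; bus BusRdX; mem=10
  op2 P2: load  L0 → I/I/E/I on L0; bus BusRd; mem=90
  op3 P2: load  L6 → I/I/E/I on L6; bus BusRd; mem=0
  op4 P3: load  L5 → I/I/I/E on L5; bus BusRd; mem=50
  op5 P0: load  L2 → S/I/O/I on L2; bus BusRd; mem=10
  op6 P2: load  L5 → I/I/S/S on L5; bus BusRd; mem=50
  op7 P2: store L3 := 71 → I/I/M/I on L3; bus BusRdX; mem=0
  op8 P1: store L6 := 38 → I/M/I/I on L6; bus BusRdX; mem=0
  op9 P3: store L4 := 62 → I/I/I/M on L4; bus BusRdX; mem=30
  op10 P1: load  L2 → S/S/O/I on L2; bus BusRd; mem=10
  op11 P2: load  L7 → I/I/E/I on L7; bus BusRd; mem=80
  op12 P3: load  L0 → I/I/S/S on L0; bus BusRd; mem=90
  op13 P2: store L7 := 99 → I/I/M/I on L7; bus (none); mem=80
  op14 P0: store L0 := 57 → M/I/I/I on L0; bus BusRdX; mem=90
  op15 P2: load  L0 → O/I/S/I on L0; bus BusRd; mem=90
  op16 P0: load  L3 → S/I/O/I on L3; bus BusRd; mem=0
  op17 P3: load  L1 → I/I/I/E on L1; bus BusRd; mem=10
  op18 P3: store L4 := 35 → I/I/I/M on L4; bus (none); mem=30
  op19 P0: load  L6 → S/O/I/I on L6; bus BusRd; mem=0
  op20 P0: load  L7 → S/I/O/I on L7; bus BusRd; mem=80
  op21 P0: load  L4 → S/I/I/O on L4; bus BusRd; mem=30
  op22 P1: store L1 := 21 → I/M/I/I on L1; bus BusRdX; mem=10
  op23 P2: load  L5 → I/I/S/S on L5; bus (none); mem=50
  op24 P0: load  L5 → S/I/S/S on L5; bus BusRd; mem=50
  op25 P2: load  L0 → O/I/S/I on L0; bus (none); mem=90
  op26 P0: store L2 := 75 → M/I/I/I on L2; bus BusUpgr Flush; mem=33
  op27 P0: store L6 := 64 → M/I/I/I on L6; bus BusUpgr Flush; mem=38
  op28 P2: load  L4 → S/I/S/O on L4; bus BusRd; mem=30
  op29 P0: load  L4 → S/I/S/O on L4; bus (none); mem=30
  op30 P0: store L2 := 86 → M/I/I/I on L2; bus (none); mem=33

bus = none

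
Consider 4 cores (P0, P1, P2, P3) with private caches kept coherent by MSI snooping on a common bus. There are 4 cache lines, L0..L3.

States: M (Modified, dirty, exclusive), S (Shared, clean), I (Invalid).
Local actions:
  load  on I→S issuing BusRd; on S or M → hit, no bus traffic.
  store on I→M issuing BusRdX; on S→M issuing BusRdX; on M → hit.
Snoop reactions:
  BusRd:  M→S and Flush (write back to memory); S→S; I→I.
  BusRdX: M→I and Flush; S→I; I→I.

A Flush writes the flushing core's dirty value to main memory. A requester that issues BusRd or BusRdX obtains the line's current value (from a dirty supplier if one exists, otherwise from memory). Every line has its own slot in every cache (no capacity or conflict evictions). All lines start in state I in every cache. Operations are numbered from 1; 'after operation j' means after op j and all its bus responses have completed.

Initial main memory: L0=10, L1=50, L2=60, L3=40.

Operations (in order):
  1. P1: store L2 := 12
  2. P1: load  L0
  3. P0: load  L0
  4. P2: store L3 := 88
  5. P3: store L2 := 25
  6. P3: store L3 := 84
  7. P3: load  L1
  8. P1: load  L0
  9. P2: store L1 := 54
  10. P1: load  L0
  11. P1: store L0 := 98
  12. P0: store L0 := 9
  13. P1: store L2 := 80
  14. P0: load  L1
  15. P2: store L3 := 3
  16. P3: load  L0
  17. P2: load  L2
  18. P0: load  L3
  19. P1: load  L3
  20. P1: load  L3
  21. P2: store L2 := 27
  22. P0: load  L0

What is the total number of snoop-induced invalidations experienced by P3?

invalidations = 3

1. P1: store L2 := 12  bus=[BusRdX]  L2: P0=I P1=M P2=I P3=I  mem[L2]=60
2. P1: load  L0  bus=[BusRd]  L0: P0=I P1=S P2=I P3=I  mem[L0]=10
3. P0: load  L0  bus=[BusRd]  L0: P0=S P1=S P2=I P3=I  mem[L0]=10
4. P2: store L3 := 88  bus=[BusRdX]  L3: P0=I P1=I P2=M P3=I  mem[L3]=40
5. P3: store L2 := 25  bus=[BusRdX,Flush]  L2: P0=I P1=I P2=I P3=M  mem[L2]=12
6. P3: store L3 := 84  bus=[BusRdX,Flush]  L3: P0=I P1=I P2=I P3=M  mem[L3]=88
7. P3: load  L1  bus=[BusRd]  L1: P0=I P1=I P2=I P3=S  mem[L1]=50
8. P1: load  L0  bus=[-]  L0: P0=S P1=S P2=I P3=I  mem[L0]=10
9. P2: store L1 := 54  bus=[BusRdX]  L1: P0=I P1=I P2=M P3=I  mem[L1]=50
10. P1: load  L0  bus=[-]  L0: P0=S P1=S P2=I P3=I  mem[L0]=10
11. P1: store L0 := 98  bus=[BusRdX]  L0: P0=I P1=M P2=I P3=I  mem[L0]=10
12. P0: store L0 := 9  bus=[BusRdX,Flush]  L0: P0=M P1=I P2=I P3=I  mem[L0]=98
13. P1: store L2 := 80  bus=[BusRdX,Flush]  L2: P0=I P1=M P2=I P3=I  mem[L2]=25
14. P0: load  L1  bus=[BusRd,Flush]  L1: P0=S P1=I P2=S P3=I  mem[L1]=54
15. P2: store L3 := 3  bus=[BusRdX,Flush]  L3: P0=I P1=I P2=M P3=I  mem[L3]=84
16. P3: load  L0  bus=[BusRd,Flush]  L0: P0=S P1=I P2=I P3=S  mem[L0]=9
17. P2: load  L2  bus=[BusRd,Flush]  L2: P0=I P1=S P2=S P3=I  mem[L2]=80
18. P0: load  L3  bus=[BusRd,Flush]  L3: P0=S P1=I P2=S P3=I  mem[L3]=3
19. P1: load  L3  bus=[BusRd]  L3: P0=S P1=S P2=S P3=I  mem[L3]=3
20. P1: load  L3  bus=[-]  L3: P0=S P1=S P2=S P3=I  mem[L3]=3
21. P2: store L2 := 27  bus=[BusRdX]  L2: P0=I P1=I P2=M P3=I  mem[L2]=80
22. P0: load  L0  bus=[-]  L0: P0=S P1=I P2=I P3=S  mem[L0]=9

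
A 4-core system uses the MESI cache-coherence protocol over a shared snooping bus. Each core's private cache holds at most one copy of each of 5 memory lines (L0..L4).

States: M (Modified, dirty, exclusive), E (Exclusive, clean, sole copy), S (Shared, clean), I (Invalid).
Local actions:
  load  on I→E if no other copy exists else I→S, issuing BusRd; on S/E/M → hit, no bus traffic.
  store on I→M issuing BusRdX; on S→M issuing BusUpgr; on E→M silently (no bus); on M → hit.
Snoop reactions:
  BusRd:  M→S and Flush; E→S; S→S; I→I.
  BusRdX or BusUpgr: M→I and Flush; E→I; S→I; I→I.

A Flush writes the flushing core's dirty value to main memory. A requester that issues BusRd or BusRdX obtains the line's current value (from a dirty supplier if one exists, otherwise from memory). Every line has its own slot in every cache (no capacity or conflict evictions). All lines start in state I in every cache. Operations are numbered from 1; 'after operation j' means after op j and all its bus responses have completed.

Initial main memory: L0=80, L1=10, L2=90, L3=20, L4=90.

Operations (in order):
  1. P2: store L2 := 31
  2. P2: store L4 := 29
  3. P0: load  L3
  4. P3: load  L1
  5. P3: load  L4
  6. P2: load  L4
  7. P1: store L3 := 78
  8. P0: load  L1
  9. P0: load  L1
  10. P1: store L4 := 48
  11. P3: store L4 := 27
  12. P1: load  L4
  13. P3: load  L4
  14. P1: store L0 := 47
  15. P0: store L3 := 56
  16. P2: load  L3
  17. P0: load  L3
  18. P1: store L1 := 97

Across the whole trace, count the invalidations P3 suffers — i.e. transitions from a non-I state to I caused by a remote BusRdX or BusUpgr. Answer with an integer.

invalidations = 2

step 1: P2: store L2 := 31  ⟶  IIMI  (L2)  txn=BusRdX  M[L2]=90
step 2: P2: store L4 := 29  ⟶  IIMI  (L4)  txn=BusRdX  M[L4]=90
step 3: P0: load  L3  ⟶  EIII  (L3)  txn=BusRd  M[L3]=20
step 4: P3: load  L1  ⟶  IIIE  (L1)  txn=BusRd  M[L1]=10
step 5: P3: load  L4  ⟶  IISS  (L4)  txn=BusRd+Flush  M[L4]=29
step 6: P2: load  L4  ⟶  IISS  (L4)  txn=∅  M[L4]=29
step 7: P1: store L3 := 78  ⟶  IMII  (L3)  txn=BusRdX  M[L3]=20
step 8: P0: load  L1  ⟶  SIIS  (L1)  txn=BusRd  M[L1]=10
step 9: P0: load  L1  ⟶  SIIS  (L1)  txn=∅  M[L1]=10
step 10: P1: store L4 := 48  ⟶  IMII  (L4)  txn=BusRdX  M[L4]=29
step 11: P3: store L4 := 27  ⟶  IIIM  (L4)  txn=BusRdX+Flush  M[L4]=48
step 12: P1: load  L4  ⟶  ISIS  (L4)  txn=BusRd+Flush  M[L4]=27
step 13: P3: load  L4  ⟶  ISIS  (L4)  txn=∅  M[L4]=27
step 14: P1: store L0 := 47  ⟶  IMII  (L0)  txn=BusRdX  M[L0]=80
step 15: P0: store L3 := 56  ⟶  MIII  (L3)  txn=BusRdX+Flush  M[L3]=78
step 16: P2: load  L3  ⟶  SISI  (L3)  txn=BusRd+Flush  M[L3]=56
step 17: P0: load  L3  ⟶  SISI  (L3)  txn=∅  M[L3]=56
step 18: P1: store L1 := 97  ⟶  IMII  (L1)  txn=BusRdX  M[L1]=10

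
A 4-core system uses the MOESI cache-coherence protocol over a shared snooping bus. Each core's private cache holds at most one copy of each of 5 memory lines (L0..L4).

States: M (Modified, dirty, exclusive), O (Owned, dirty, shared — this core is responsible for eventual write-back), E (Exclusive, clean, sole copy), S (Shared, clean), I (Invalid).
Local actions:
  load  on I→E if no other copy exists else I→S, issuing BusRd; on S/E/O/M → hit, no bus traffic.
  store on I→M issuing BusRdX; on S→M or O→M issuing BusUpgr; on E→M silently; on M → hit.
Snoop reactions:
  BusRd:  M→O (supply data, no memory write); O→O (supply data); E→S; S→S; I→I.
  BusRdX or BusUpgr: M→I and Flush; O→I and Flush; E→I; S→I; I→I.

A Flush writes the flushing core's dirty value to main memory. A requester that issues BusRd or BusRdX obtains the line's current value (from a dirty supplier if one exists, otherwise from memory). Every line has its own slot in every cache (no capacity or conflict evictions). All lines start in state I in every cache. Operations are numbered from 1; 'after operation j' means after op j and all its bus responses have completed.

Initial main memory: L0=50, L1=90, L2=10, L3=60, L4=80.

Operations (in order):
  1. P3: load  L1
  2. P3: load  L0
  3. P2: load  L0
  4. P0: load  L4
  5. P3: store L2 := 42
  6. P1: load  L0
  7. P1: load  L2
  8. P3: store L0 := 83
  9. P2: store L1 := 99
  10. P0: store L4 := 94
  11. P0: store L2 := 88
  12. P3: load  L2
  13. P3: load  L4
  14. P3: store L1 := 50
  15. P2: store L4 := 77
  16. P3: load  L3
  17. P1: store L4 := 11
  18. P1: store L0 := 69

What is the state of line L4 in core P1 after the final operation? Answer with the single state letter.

  op1 P3: load  L1 → I/I/I/E on L1; bus BusRd; mem=90
  op2 P3: load  L0 → I/I/I/E on L0; bus BusRd; mem=50
  op3 P2: load  L0 → I/I/S/S on L0; bus BusRd; mem=50
  op4 P0: load  L4 → E/I/I/I on L4; bus BusRd; mem=80
  op5 P3: store L2 := 42 → I/I/I/M on L2; bus BusRdX; mem=10
  op6 P1: load  L0 → I/S/S/S on L0; bus BusRd; mem=50
  op7 P1: load  L2 → I/S/I/O on L2; bus BusRd; mem=10
  op8 P3: store L0 := 83 → I/I/I/M on L0; bus BusUpgr; mem=50
  op9 P2: store L1 := 99 → I/I/M/I on L1; bus BusRdX; mem=90
  op10 P0: store L4 := 94 → M/I/I/I on L4; bus (none); mem=80
  op11 P0: store L2 := 88 → M/I/I/I on L2; bus BusRdX Flush; mem=42
  op12 P3: load  L2 → O/I/I/S on L2; bus BusRd; mem=42
  op13 P3: load  L4 → O/I/I/S on L4; bus BusRd; mem=80
  op14 P3: store L1 := 50 → I/I/I/M on L1; bus BusRdX Flush; mem=99
  op15 P2: store L4 := 77 → I/I/M/I on L4; bus BusRdX Flush; mem=94
  op16 P3: load  L3 → I/I/I/E on L3; bus BusRd; mem=60
  op17 P1: store L4 := 11 → I/M/I/I on L4; bus BusRdX Flush; mem=77
  op18 P1: store L0 := 69 → I/M/I/I on L0; bus BusRdX Flush; mem=83

state = M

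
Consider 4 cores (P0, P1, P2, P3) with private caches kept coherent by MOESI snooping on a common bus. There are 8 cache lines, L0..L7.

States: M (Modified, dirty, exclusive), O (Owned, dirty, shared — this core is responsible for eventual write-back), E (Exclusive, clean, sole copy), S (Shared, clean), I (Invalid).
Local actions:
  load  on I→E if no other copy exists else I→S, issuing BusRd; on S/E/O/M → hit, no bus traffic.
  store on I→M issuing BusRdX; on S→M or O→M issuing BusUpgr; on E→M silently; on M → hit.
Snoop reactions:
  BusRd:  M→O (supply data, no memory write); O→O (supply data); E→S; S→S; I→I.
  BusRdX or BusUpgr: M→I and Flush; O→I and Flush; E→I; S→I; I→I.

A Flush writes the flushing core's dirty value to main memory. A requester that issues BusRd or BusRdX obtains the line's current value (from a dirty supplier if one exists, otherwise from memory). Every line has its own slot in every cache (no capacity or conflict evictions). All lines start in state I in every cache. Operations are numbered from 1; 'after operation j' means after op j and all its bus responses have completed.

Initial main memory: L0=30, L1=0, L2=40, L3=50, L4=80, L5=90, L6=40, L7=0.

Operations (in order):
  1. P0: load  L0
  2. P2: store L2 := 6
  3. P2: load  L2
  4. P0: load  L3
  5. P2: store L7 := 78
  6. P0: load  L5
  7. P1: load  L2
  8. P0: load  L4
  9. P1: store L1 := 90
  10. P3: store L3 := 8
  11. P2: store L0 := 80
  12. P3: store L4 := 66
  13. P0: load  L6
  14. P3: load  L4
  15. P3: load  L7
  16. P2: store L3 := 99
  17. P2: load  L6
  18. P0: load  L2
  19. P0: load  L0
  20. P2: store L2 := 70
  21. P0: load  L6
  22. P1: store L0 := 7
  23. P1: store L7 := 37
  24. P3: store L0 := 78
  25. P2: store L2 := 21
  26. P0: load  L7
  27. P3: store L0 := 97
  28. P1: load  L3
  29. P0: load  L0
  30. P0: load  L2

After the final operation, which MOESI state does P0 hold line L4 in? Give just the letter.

1. P0: load  L0  bus=[BusRd]  L0: P0=E P1=I P2=I P3=I  mem[L0]=30
2. P2: store L2 := 6  bus=[BusRdX]  L2: P0=I P1=I P2=M P3=I  mem[L2]=40
3. P2: load  L2  bus=[-]  L2: P0=I P1=I P2=M P3=I  mem[L2]=40
4. P0: load  L3  bus=[BusRd]  L3: P0=E P1=I P2=I P3=I  mem[L3]=50
5. P2: store L7 := 78  bus=[BusRdX]  L7: P0=I P1=I P2=M P3=I  mem[L7]=0
6. P0: load  L5  bus=[BusRd]  L5: P0=E P1=I P2=I P3=I  mem[L5]=90
7. P1: load  L2  bus=[BusRd]  L2: P0=I P1=S P2=O P3=I  mem[L2]=40
8. P0: load  L4  bus=[BusRd]  L4: P0=E P1=I P2=I P3=I  mem[L4]=80
9. P1: store L1 := 90  bus=[BusRdX]  L1: P0=I P1=M P2=I P3=I  mem[L1]=0
10. P3: store L3 := 8  bus=[BusRdX]  L3: P0=I P1=I P2=I P3=M  mem[L3]=50
11. P2: store L0 := 80  bus=[BusRdX]  L0: P0=I P1=I P2=M P3=I  mem[L0]=30
12. P3: store L4 := 66  bus=[BusRdX]  L4: P0=I P1=I P2=I P3=M  mem[L4]=80
13. P0: load  L6  bus=[BusRd]  L6: P0=E P1=I P2=I P3=I  mem[L6]=40
14. P3: load  L4  bus=[-]  L4: P0=I P1=I P2=I P3=M  mem[L4]=80
15. P3: load  L7  bus=[BusRd]  L7: P0=I P1=I P2=O P3=S  mem[L7]=0
16. P2: store L3 := 99  bus=[BusRdX,Flush]  L3: P0=I P1=I P2=M P3=I  mem[L3]=8
17. P2: load  L6  bus=[BusRd]  L6: P0=S P1=I P2=S P3=I  mem[L6]=40
18. P0: load  L2  bus=[BusRd]  L2: P0=S P1=S P2=O P3=I  mem[L2]=40
19. P0: load  L0  bus=[BusRd]  L0: P0=S P1=I P2=O P3=I  mem[L0]=30
20. P2: store L2 := 70  bus=[BusUpgr]  L2: P0=I P1=I P2=M P3=I  mem[L2]=40
21. P0: load  L6  bus=[-]  L6: P0=S P1=I P2=S P3=I  mem[L6]=40
22. P1: store L0 := 7  bus=[BusRdX,Flush]  L0: P0=I P1=M P2=I P3=I  mem[L0]=80
23. P1: store L7 := 37  bus=[BusRdX,Flush]  L7: P0=I P1=M P2=I P3=I  mem[L7]=78
24. P3: store L0 := 78  bus=[BusRdX,Flush]  L0: P0=I P1=I P2=I P3=M  mem[L0]=7
25. P2: store L2 := 21  bus=[-]  L2: P0=I P1=I P2=M P3=I  mem[L2]=40
26. P0: load  L7  bus=[BusRd]  L7: P0=S P1=O P2=I P3=I  mem[L7]=78
27. P3: store L0 := 97  bus=[-]  L0: P0=I P1=I P2=I P3=M  mem[L0]=7
28. P1: load  L3  bus=[BusRd]  L3: P0=I P1=S P2=O P3=I  mem[L3]=8
29. P0: load  L0  bus=[BusRd]  L0: P0=S P1=I P2=I P3=O  mem[L0]=7
30. P0: load  L2  bus=[BusRd]  L2: P0=S P1=I P2=O P3=I  mem[L2]=40

state = I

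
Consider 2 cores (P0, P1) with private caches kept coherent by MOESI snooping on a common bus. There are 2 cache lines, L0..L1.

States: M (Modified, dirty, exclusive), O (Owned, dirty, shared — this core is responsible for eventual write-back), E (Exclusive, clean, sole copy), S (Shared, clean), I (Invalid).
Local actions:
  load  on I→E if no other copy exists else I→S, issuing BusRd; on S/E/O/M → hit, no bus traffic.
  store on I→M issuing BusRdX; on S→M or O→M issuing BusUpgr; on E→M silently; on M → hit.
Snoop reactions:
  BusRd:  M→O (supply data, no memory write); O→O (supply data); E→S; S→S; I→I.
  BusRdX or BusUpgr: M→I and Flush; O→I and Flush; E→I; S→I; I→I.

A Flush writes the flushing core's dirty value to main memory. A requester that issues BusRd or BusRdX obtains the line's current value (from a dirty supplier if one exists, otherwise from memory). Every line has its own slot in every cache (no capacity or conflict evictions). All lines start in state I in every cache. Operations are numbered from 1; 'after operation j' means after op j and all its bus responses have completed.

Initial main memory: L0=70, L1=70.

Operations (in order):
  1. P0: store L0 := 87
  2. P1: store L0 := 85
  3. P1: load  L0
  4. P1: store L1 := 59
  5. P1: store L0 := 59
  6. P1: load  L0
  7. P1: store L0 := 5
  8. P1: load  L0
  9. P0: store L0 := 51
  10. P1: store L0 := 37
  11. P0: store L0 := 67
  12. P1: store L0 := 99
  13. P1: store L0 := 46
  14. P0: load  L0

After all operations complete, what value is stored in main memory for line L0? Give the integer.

step 1: P0: store L0 := 87  ⟶  MI  (L0)  txn=BusRdX  M[L0]=70
step 2: P1: store L0 := 85  ⟶  IM  (L0)  txn=BusRdX+Flush  M[L0]=87
step 3: P1: load  L0  ⟶  IM  (L0)  txn=∅  M[L0]=87
step 4: P1: store L1 := 59  ⟶  IM  (L1)  txn=BusRdX  M[L1]=70
step 5: P1: store L0 := 59  ⟶  IM  (L0)  txn=∅  M[L0]=87
step 6: P1: load  L0  ⟶  IM  (L0)  txn=∅  M[L0]=87
step 7: P1: store L0 := 5  ⟶  IM  (L0)  txn=∅  M[L0]=87
step 8: P1: load  L0  ⟶  IM  (L0)  txn=∅  M[L0]=87
step 9: P0: store L0 := 51  ⟶  MI  (L0)  txn=BusRdX+Flush  M[L0]=5
step 10: P1: store L0 := 37  ⟶  IM  (L0)  txn=BusRdX+Flush  M[L0]=51
step 11: P0: store L0 := 67  ⟶  MI  (L0)  txn=BusRdX+Flush  M[L0]=37
step 12: P1: store L0 := 99  ⟶  IM  (L0)  txn=BusRdX+Flush  M[L0]=67
step 13: P1: store L0 := 46  ⟶  IM  (L0)  txn=∅  M[L0]=67
step 14: P0: load  L0  ⟶  SO  (L0)  txn=BusRd  M[L0]=67

memory[L0] = 67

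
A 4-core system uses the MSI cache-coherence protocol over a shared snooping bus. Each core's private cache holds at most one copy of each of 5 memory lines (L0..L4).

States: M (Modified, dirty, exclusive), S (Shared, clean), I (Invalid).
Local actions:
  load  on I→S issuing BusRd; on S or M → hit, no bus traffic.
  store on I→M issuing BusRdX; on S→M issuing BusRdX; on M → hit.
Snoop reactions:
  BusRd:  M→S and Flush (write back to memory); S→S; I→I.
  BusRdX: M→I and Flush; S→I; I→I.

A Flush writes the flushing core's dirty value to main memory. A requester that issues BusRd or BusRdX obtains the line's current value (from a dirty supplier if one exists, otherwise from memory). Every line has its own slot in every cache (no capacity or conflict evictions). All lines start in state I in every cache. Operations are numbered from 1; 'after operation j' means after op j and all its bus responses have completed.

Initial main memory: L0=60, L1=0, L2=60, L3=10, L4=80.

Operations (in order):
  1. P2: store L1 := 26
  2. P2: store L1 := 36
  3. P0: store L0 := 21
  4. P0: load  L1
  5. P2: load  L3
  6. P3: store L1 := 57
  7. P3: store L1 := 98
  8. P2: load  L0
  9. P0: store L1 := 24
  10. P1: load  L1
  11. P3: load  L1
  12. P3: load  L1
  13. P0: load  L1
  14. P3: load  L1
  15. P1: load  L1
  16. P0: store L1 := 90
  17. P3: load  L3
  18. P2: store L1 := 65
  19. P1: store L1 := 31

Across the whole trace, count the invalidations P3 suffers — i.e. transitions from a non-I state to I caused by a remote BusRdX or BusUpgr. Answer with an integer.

invalidations = 2

1. P2: store L1 := 26  bus=[BusRdX]  L1: P0=I P1=I P2=M P3=I  mem[L1]=0
2. P2: store L1 := 36  bus=[-]  L1: P0=I P1=I P2=M P3=I  mem[L1]=0
3. P0: store L0 := 21  bus=[BusRdX]  L0: P0=M P1=I P2=I P3=I  mem[L0]=60
4. P0: load  L1  bus=[BusRd,Flush]  L1: P0=S P1=I P2=S P3=I  mem[L1]=36
5. P2: load  L3  bus=[BusRd]  L3: P0=I P1=I P2=S P3=I  mem[L3]=10
6. P3: store L1 := 57  bus=[BusRdX]  L1: P0=I P1=I P2=I P3=M  mem[L1]=36
7. P3: store L1 := 98  bus=[-]  L1: P0=I P1=I P2=I P3=M  mem[L1]=36
8. P2: load  L0  bus=[BusRd,Flush]  L0: P0=S P1=I P2=S P3=I  mem[L0]=21
9. P0: store L1 := 24  bus=[BusRdX,Flush]  L1: P0=M P1=I P2=I P3=I  mem[L1]=98
10. P1: load  L1  bus=[BusRd,Flush]  L1: P0=S P1=S P2=I P3=I  mem[L1]=24
11. P3: load  L1  bus=[BusRd]  L1: P0=S P1=S P2=I P3=S  mem[L1]=24
12. P3: load  L1  bus=[-]  L1: P0=S P1=S P2=I P3=S  mem[L1]=24
13. P0: load  L1  bus=[-]  L1: P0=S P1=S P2=I P3=S  mem[L1]=24
14. P3: load  L1  bus=[-]  L1: P0=S P1=S P2=I P3=S  mem[L1]=24
15. P1: load  L1  bus=[-]  L1: P0=S P1=S P2=I P3=S  mem[L1]=24
16. P0: store L1 := 90  bus=[BusRdX]  L1: P0=M P1=I P2=I P3=I  mem[L1]=24
17. P3: load  L3  bus=[BusRd]  L3: P0=I P1=I P2=S P3=S  mem[L3]=10
18. P2: store L1 := 65  bus=[BusRdX,Flush]  L1: P0=I P1=I P2=M P3=I  mem[L1]=90
19. P1: store L1 := 31  bus=[BusRdX,Flush]  L1: P0=I P1=M P2=I P3=I  mem[L1]=65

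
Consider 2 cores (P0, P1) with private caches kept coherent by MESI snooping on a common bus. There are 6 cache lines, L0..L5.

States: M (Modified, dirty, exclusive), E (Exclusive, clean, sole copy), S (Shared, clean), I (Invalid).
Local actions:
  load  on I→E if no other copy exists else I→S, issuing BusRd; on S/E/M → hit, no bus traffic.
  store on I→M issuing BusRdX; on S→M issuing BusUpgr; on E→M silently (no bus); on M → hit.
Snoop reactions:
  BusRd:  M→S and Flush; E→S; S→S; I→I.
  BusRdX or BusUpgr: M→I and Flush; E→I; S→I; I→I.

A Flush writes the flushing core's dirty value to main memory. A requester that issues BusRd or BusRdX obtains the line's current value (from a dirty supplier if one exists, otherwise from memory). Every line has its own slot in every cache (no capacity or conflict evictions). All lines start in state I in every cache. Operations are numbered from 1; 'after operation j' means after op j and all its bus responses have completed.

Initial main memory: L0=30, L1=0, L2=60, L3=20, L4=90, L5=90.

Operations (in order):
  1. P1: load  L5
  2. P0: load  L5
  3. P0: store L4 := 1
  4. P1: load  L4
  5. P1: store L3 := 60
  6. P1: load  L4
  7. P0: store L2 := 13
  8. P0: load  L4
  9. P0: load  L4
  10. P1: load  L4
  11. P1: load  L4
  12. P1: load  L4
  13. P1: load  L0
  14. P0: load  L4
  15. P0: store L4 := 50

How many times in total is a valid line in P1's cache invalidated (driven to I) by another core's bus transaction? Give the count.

invalidations = 1

1. P1: load  L5  bus=[BusRd]  L5: P0=I P1=E  mem[L5]=90
2. P0: load  L5  bus=[BusRd]  L5: P0=S P1=S  mem[L5]=90
3. P0: store L4 := 1  bus=[BusRdX]  L4: P0=M P1=I  mem[L4]=90
4. P1: load  L4  bus=[BusRd,Flush]  L4: P0=S P1=S  mem[L4]=1
5. P1: store L3 := 60  bus=[BusRdX]  L3: P0=I P1=M  mem[L3]=20
6. P1: load  L4  bus=[-]  L4: P0=S P1=S  mem[L4]=1
7. P0: store L2 := 13  bus=[BusRdX]  L2: P0=M P1=I  mem[L2]=60
8. P0: load  L4  bus=[-]  L4: P0=S P1=S  mem[L4]=1
9. P0: load  L4  bus=[-]  L4: P0=S P1=S  mem[L4]=1
10. P1: load  L4  bus=[-]  L4: P0=S P1=S  mem[L4]=1
11. P1: load  L4  bus=[-]  L4: P0=S P1=S  mem[L4]=1
12. P1: load  L4  bus=[-]  L4: P0=S P1=S  mem[L4]=1
13. P1: load  L0  bus=[BusRd]  L0: P0=I P1=E  mem[L0]=30
14. P0: load  L4  bus=[-]  L4: P0=S P1=S  mem[L4]=1
15. P0: store L4 := 50  bus=[BusUpgr]  L4: P0=M P1=I  mem[L4]=1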